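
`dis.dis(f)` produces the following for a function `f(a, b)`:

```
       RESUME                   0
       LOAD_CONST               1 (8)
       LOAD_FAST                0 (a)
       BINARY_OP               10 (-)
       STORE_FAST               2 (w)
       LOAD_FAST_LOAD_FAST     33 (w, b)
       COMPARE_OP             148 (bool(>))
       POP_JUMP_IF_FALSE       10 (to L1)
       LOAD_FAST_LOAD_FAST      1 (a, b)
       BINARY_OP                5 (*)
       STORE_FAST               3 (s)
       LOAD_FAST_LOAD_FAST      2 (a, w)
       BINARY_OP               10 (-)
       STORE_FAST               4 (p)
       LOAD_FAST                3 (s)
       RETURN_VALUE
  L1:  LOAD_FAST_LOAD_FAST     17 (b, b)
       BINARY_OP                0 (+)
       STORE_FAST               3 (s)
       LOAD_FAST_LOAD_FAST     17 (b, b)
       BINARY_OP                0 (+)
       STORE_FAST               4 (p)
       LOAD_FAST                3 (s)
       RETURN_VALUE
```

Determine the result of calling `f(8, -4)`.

-32

LOAD_CONST → push 8. Stack: [8]
LOAD_FAST a → push 8. Stack: [8, 8]
BINARY_OP - → 8 - 8 = 0. Stack: [0]
STORE_FAST w → w=0. Stack: []
LOAD_FAST_LOAD_FAST w,b → push 0,-4. Stack: [0, -4]
COMPARE_OP bool(>) → 0 vs -4 = True. Stack: [True]
POP_JUMP_IF_FALSE → pop True; no jump. Stack: []
LOAD_FAST_LOAD_FAST a,b → push 8,-4. Stack: [8, -4]
BINARY_OP * → 8 * -4 = -32. Stack: [-32]
STORE_FAST s → s=-32. Stack: []
LOAD_FAST_LOAD_FAST a,w → push 8,0. Stack: [8, 0]
BINARY_OP - → 8 - 0 = 8. Stack: [8]
STORE_FAST p → p=8. Stack: []
LOAD_FAST s → push -32. Stack: [-32]
RETURN_VALUE → return -32.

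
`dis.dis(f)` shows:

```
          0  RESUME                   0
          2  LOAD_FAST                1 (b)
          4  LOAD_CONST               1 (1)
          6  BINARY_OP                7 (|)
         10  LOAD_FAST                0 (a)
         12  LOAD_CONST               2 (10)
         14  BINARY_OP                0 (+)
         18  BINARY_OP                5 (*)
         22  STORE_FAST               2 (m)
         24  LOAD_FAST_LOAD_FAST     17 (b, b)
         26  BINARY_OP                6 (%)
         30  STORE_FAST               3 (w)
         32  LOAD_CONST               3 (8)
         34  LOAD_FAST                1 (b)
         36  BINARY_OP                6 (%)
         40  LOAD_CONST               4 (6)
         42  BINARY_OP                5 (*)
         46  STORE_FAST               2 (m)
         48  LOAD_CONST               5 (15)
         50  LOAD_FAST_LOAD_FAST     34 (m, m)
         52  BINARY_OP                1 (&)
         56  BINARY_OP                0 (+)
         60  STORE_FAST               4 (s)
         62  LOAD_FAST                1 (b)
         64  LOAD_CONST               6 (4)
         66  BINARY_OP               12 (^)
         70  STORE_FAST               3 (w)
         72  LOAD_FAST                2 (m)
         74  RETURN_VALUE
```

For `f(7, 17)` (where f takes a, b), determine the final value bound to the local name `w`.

21

LOAD_FAST b → push 17. Stack: [17]
LOAD_CONST → push 1. Stack: [17, 1]
BINARY_OP | → 17 | 1 = 17. Stack: [17]
LOAD_FAST a → push 7. Stack: [17, 7]
LOAD_CONST → push 10. Stack: [17, 7, 10]
BINARY_OP + → 7 + 10 = 17. Stack: [17, 17]
BINARY_OP * → 17 * 17 = 289. Stack: [289]
STORE_FAST m → m=289. Stack: []
LOAD_FAST_LOAD_FAST b,b → push 17,17. Stack: [17, 17]
BINARY_OP % → 17 % 17 = 0. Stack: [0]
STORE_FAST w → w=0. Stack: []
LOAD_CONST → push 8. Stack: [8]
LOAD_FAST b → push 17. Stack: [8, 17]
BINARY_OP % → 8 % 17 = 8. Stack: [8]
LOAD_CONST → push 6. Stack: [8, 6]
BINARY_OP * → 8 * 6 = 48. Stack: [48]
STORE_FAST m → m=48. Stack: []
LOAD_CONST → push 15. Stack: [15]
LOAD_FAST_LOAD_FAST m,m → push 48,48. Stack: [15, 48, 48]
BINARY_OP & → 48 & 48 = 48. Stack: [15, 48]
BINARY_OP + → 15 + 48 = 63. Stack: [63]
STORE_FAST s → s=63. Stack: []
LOAD_FAST b → push 17. Stack: [17]
LOAD_CONST → push 4. Stack: [17, 4]
BINARY_OP ^ → 17 ^ 4 = 21. Stack: [21]
STORE_FAST w → w=21. Stack: []
LOAD_FAST m → push 48. Stack: [48]
RETURN_VALUE → return 48.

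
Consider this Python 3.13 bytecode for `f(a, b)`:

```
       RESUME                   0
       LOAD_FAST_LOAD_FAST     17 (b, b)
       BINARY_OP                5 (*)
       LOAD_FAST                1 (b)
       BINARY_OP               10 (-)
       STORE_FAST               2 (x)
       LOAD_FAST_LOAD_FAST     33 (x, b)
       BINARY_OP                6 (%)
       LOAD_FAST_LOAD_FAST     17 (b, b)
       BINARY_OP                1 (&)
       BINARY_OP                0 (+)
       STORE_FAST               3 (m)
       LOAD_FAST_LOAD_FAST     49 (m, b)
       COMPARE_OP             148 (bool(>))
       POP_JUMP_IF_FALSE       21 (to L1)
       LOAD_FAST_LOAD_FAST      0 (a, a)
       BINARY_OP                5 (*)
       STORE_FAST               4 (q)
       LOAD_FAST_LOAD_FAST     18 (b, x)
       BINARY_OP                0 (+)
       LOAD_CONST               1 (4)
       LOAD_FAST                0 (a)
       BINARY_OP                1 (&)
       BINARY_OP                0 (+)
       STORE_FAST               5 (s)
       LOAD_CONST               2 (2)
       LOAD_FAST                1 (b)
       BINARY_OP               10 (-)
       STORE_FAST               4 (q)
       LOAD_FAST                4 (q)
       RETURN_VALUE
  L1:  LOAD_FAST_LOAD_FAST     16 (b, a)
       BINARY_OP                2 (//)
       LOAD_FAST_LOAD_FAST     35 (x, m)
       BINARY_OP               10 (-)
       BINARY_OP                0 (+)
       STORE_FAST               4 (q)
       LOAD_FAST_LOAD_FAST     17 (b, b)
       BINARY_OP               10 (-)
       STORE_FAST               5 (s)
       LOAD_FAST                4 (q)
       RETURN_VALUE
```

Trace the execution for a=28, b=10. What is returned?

80

LOAD_FAST_LOAD_FAST b,b → push 10,10. Stack: [10, 10]
BINARY_OP * → 10 * 10 = 100. Stack: [100]
LOAD_FAST b → push 10. Stack: [100, 10]
BINARY_OP - → 100 - 10 = 90. Stack: [90]
STORE_FAST x → x=90. Stack: []
LOAD_FAST_LOAD_FAST x,b → push 90,10. Stack: [90, 10]
BINARY_OP % → 90 % 10 = 0. Stack: [0]
LOAD_FAST_LOAD_FAST b,b → push 10,10. Stack: [0, 10, 10]
BINARY_OP & → 10 & 10 = 10. Stack: [0, 10]
BINARY_OP + → 0 + 10 = 10. Stack: [10]
STORE_FAST m → m=10. Stack: []
LOAD_FAST_LOAD_FAST m,b → push 10,10. Stack: [10, 10]
COMPARE_OP bool(>) → 10 vs 10 = False. Stack: [False]
POP_JUMP_IF_FALSE → pop False; jump. Stack: []
LOAD_FAST_LOAD_FAST b,a → push 10,28. Stack: [10, 28]
BINARY_OP // → 10 // 28 = 0. Stack: [0]
LOAD_FAST_LOAD_FAST x,m → push 90,10. Stack: [0, 90, 10]
BINARY_OP - → 90 - 10 = 80. Stack: [0, 80]
BINARY_OP + → 0 + 80 = 80. Stack: [80]
STORE_FAST q → q=80. Stack: []
LOAD_FAST_LOAD_FAST b,b → push 10,10. Stack: [10, 10]
BINARY_OP - → 10 - 10 = 0. Stack: [0]
STORE_FAST s → s=0. Stack: []
LOAD_FAST q → push 80. Stack: [80]
RETURN_VALUE → return 80.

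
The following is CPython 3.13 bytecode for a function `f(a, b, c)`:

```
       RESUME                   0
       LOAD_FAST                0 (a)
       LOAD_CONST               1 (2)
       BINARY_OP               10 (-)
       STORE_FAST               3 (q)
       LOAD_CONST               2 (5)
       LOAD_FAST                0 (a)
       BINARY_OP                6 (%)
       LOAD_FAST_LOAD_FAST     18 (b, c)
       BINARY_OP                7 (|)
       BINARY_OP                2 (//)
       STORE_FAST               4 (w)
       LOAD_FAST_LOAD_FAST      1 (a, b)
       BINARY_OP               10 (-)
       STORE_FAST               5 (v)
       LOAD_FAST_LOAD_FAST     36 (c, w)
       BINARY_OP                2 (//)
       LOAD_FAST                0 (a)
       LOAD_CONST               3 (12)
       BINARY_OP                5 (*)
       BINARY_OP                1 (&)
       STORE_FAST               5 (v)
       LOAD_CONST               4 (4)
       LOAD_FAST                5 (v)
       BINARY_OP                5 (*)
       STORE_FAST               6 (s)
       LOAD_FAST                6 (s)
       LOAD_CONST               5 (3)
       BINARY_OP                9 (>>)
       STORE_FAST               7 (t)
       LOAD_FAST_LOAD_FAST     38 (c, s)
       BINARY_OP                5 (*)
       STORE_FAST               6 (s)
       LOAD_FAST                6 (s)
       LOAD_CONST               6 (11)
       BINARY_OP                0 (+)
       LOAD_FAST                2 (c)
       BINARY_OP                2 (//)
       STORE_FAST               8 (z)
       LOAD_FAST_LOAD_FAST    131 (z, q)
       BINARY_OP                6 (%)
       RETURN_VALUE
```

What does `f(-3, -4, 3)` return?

LOAD_FAST a → push -3. Stack: [-3]
LOAD_CONST → push 2. Stack: [-3, 2]
BINARY_OP - → -3 - 2 = -5. Stack: [-5]
STORE_FAST q → q=-5. Stack: []
LOAD_CONST → push 5. Stack: [5]
LOAD_FAST a → push -3. Stack: [5, -3]
BINARY_OP % → 5 % -3 = -1. Stack: [-1]
LOAD_FAST_LOAD_FAST b,c → push -4,3. Stack: [-1, -4, 3]
BINARY_OP | → -4 | 3 = -1. Stack: [-1, -1]
BINARY_OP // → -1 // -1 = 1. Stack: [1]
STORE_FAST w → w=1. Stack: []
LOAD_FAST_LOAD_FAST a,b → push -3,-4. Stack: [-3, -4]
BINARY_OP - → -3 - -4 = 1. Stack: [1]
STORE_FAST v → v=1. Stack: []
LOAD_FAST_LOAD_FAST c,w → push 3,1. Stack: [3, 1]
BINARY_OP // → 3 // 1 = 3. Stack: [3]
LOAD_FAST a → push -3. Stack: [3, -3]
LOAD_CONST → push 12. Stack: [3, -3, 12]
BINARY_OP * → -3 * 12 = -36. Stack: [3, -36]
BINARY_OP & → 3 & -36 = 0. Stack: [0]
STORE_FAST v → v=0. Stack: []
LOAD_CONST → push 4. Stack: [4]
LOAD_FAST v → push 0. Stack: [4, 0]
BINARY_OP * → 4 * 0 = 0. Stack: [0]
STORE_FAST s → s=0. Stack: []
LOAD_FAST s → push 0. Stack: [0]
LOAD_CONST → push 3. Stack: [0, 3]
BINARY_OP >> → 0 >> 3 = 0. Stack: [0]
STORE_FAST t → t=0. Stack: []
LOAD_FAST_LOAD_FAST c,s → push 3,0. Stack: [3, 0]
BINARY_OP * → 3 * 0 = 0. Stack: [0]
STORE_FAST s → s=0. Stack: []
LOAD_FAST s → push 0. Stack: [0]
LOAD_CONST → push 11. Stack: [0, 11]
BINARY_OP + → 0 + 11 = 11. Stack: [11]
LOAD_FAST c → push 3. Stack: [11, 3]
BINARY_OP // → 11 // 3 = 3. Stack: [3]
STORE_FAST z → z=3. Stack: []
LOAD_FAST_LOAD_FAST z,q → push 3,-5. Stack: [3, -5]
BINARY_OP % → 3 % -5 = -2. Stack: [-2]
RETURN_VALUE → return -2.

-2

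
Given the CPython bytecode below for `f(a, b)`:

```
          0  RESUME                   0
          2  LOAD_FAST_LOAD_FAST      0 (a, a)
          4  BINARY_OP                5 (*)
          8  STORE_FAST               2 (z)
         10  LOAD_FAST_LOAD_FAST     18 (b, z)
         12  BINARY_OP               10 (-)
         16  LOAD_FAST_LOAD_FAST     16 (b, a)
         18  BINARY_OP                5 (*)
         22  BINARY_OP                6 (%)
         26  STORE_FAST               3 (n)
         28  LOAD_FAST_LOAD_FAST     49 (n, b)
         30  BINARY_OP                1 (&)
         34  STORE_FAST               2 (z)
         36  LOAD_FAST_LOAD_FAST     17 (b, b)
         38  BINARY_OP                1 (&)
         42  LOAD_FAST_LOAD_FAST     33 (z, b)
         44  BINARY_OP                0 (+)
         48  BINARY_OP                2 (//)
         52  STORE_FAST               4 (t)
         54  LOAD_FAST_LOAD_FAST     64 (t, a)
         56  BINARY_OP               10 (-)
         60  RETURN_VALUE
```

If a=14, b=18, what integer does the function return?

LOAD_FAST_LOAD_FAST a,a → push 14,14. Stack: [14, 14]
BINARY_OP * → 14 * 14 = 196. Stack: [196]
STORE_FAST z → z=196. Stack: []
LOAD_FAST_LOAD_FAST b,z → push 18,196. Stack: [18, 196]
BINARY_OP - → 18 - 196 = -178. Stack: [-178]
LOAD_FAST_LOAD_FAST b,a → push 18,14. Stack: [-178, 18, 14]
BINARY_OP * → 18 * 14 = 252. Stack: [-178, 252]
BINARY_OP % → -178 % 252 = 74. Stack: [74]
STORE_FAST n → n=74. Stack: []
LOAD_FAST_LOAD_FAST n,b → push 74,18. Stack: [74, 18]
BINARY_OP & → 74 & 18 = 2. Stack: [2]
STORE_FAST z → z=2. Stack: []
LOAD_FAST_LOAD_FAST b,b → push 18,18. Stack: [18, 18]
BINARY_OP & → 18 & 18 = 18. Stack: [18]
LOAD_FAST_LOAD_FAST z,b → push 2,18. Stack: [18, 2, 18]
BINARY_OP + → 2 + 18 = 20. Stack: [18, 20]
BINARY_OP // → 18 // 20 = 0. Stack: [0]
STORE_FAST t → t=0. Stack: []
LOAD_FAST_LOAD_FAST t,a → push 0,14. Stack: [0, 14]
BINARY_OP - → 0 - 14 = -14. Stack: [-14]
RETURN_VALUE → return -14.

-14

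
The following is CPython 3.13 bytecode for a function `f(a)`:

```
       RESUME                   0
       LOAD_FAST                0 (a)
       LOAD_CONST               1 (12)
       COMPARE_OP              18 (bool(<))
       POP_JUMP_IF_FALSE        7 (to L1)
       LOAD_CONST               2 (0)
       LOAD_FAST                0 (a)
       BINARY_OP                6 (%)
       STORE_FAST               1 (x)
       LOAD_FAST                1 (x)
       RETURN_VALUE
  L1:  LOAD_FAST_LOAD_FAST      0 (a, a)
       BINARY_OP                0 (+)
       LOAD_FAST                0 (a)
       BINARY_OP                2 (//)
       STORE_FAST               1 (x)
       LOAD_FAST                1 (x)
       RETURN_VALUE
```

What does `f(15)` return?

2

LOAD_FAST a → push 15. Stack: [15]
LOAD_CONST → push 12. Stack: [15, 12]
COMPARE_OP bool(<) → 15 vs 12 = False. Stack: [False]
POP_JUMP_IF_FALSE → pop False; jump. Stack: []
LOAD_FAST_LOAD_FAST a,a → push 15,15. Stack: [15, 15]
BINARY_OP + → 15 + 15 = 30. Stack: [30]
LOAD_FAST a → push 15. Stack: [30, 15]
BINARY_OP // → 30 // 15 = 2. Stack: [2]
STORE_FAST x → x=2. Stack: []
LOAD_FAST x → push 2. Stack: [2]
RETURN_VALUE → return 2.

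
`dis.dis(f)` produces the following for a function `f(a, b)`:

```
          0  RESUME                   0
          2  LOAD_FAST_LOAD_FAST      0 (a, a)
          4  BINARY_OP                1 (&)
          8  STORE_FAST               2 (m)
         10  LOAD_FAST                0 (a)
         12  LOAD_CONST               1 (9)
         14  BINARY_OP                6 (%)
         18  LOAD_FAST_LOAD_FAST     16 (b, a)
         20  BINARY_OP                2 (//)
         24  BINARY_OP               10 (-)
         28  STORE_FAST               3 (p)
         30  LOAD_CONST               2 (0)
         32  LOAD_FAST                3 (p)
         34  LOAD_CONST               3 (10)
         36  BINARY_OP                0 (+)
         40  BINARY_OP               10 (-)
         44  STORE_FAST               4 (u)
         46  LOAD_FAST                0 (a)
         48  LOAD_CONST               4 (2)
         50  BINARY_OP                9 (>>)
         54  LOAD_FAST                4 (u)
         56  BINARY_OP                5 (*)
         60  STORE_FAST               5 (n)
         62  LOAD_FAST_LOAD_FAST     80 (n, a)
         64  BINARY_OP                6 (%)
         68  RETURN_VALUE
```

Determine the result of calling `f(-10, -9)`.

LOAD_FAST_LOAD_FAST a,a → push -10,-10. Stack: [-10, -10]
BINARY_OP & → -10 & -10 = -10. Stack: [-10]
STORE_FAST m → m=-10. Stack: []
LOAD_FAST a → push -10. Stack: [-10]
LOAD_CONST → push 9. Stack: [-10, 9]
BINARY_OP % → -10 % 9 = 8. Stack: [8]
LOAD_FAST_LOAD_FAST b,a → push -9,-10. Stack: [8, -9, -10]
BINARY_OP // → -9 // -10 = 0. Stack: [8, 0]
BINARY_OP - → 8 - 0 = 8. Stack: [8]
STORE_FAST p → p=8. Stack: []
LOAD_CONST → push 0. Stack: [0]
LOAD_FAST p → push 8. Stack: [0, 8]
LOAD_CONST → push 10. Stack: [0, 8, 10]
BINARY_OP + → 8 + 10 = 18. Stack: [0, 18]
BINARY_OP - → 0 - 18 = -18. Stack: [-18]
STORE_FAST u → u=-18. Stack: []
LOAD_FAST a → push -10. Stack: [-10]
LOAD_CONST → push 2. Stack: [-10, 2]
BINARY_OP >> → -10 >> 2 = -3. Stack: [-3]
LOAD_FAST u → push -18. Stack: [-3, -18]
BINARY_OP * → -3 * -18 = 54. Stack: [54]
STORE_FAST n → n=54. Stack: []
LOAD_FAST_LOAD_FAST n,a → push 54,-10. Stack: [54, -10]
BINARY_OP % → 54 % -10 = -6. Stack: [-6]
RETURN_VALUE → return -6.

-6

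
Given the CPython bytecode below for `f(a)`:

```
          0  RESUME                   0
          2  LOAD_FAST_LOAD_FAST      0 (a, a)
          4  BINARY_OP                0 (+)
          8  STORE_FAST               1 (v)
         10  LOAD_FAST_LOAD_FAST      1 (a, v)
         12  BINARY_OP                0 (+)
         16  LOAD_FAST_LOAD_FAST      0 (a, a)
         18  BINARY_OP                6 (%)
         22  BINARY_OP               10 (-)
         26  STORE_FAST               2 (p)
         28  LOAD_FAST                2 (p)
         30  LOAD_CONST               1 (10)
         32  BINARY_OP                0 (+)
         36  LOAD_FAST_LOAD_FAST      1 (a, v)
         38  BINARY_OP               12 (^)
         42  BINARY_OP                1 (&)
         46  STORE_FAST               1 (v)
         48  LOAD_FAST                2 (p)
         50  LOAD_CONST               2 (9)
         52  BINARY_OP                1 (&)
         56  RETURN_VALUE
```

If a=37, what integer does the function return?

LOAD_FAST_LOAD_FAST a,a → push 37,37. Stack: [37, 37]
BINARY_OP + → 37 + 37 = 74. Stack: [74]
STORE_FAST v → v=74. Stack: []
LOAD_FAST_LOAD_FAST a,v → push 37,74. Stack: [37, 74]
BINARY_OP + → 37 + 74 = 111. Stack: [111]
LOAD_FAST_LOAD_FAST a,a → push 37,37. Stack: [111, 37, 37]
BINARY_OP % → 37 % 37 = 0. Stack: [111, 0]
BINARY_OP - → 111 - 0 = 111. Stack: [111]
STORE_FAST p → p=111. Stack: []
LOAD_FAST p → push 111. Stack: [111]
LOAD_CONST → push 10. Stack: [111, 10]
BINARY_OP + → 111 + 10 = 121. Stack: [121]
LOAD_FAST_LOAD_FAST a,v → push 37,74. Stack: [121, 37, 74]
BINARY_OP ^ → 37 ^ 74 = 111. Stack: [121, 111]
BINARY_OP & → 121 & 111 = 105. Stack: [105]
STORE_FAST v → v=105. Stack: []
LOAD_FAST p → push 111. Stack: [111]
LOAD_CONST → push 9. Stack: [111, 9]
BINARY_OP & → 111 & 9 = 9. Stack: [9]
RETURN_VALUE → return 9.

9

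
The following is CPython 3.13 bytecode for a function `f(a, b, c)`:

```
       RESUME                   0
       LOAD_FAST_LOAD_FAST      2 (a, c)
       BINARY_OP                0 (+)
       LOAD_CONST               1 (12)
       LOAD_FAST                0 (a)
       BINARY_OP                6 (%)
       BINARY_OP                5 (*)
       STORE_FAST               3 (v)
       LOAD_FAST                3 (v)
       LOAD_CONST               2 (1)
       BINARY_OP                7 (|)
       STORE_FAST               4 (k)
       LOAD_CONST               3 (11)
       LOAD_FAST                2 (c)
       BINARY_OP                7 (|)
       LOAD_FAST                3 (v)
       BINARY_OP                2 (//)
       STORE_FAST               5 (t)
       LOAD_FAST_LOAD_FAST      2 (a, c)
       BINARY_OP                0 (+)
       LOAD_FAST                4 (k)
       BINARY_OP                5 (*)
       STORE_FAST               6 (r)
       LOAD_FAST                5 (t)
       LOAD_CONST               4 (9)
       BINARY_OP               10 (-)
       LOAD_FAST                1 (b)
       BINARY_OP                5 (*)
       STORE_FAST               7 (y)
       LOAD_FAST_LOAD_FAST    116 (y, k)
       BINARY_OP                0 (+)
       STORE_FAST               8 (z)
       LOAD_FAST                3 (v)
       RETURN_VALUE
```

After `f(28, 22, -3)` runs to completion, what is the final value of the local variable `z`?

81

LOAD_FAST_LOAD_FAST a,c → push 28,-3. Stack: [28, -3]
BINARY_OP + → 28 + -3 = 25. Stack: [25]
LOAD_CONST → push 12. Stack: [25, 12]
LOAD_FAST a → push 28. Stack: [25, 12, 28]
BINARY_OP % → 12 % 28 = 12. Stack: [25, 12]
BINARY_OP * → 25 * 12 = 300. Stack: [300]
STORE_FAST v → v=300. Stack: []
LOAD_FAST v → push 300. Stack: [300]
LOAD_CONST → push 1. Stack: [300, 1]
BINARY_OP | → 300 | 1 = 301. Stack: [301]
STORE_FAST k → k=301. Stack: []
LOAD_CONST → push 11. Stack: [11]
LOAD_FAST c → push -3. Stack: [11, -3]
BINARY_OP | → 11 | -3 = -1. Stack: [-1]
LOAD_FAST v → push 300. Stack: [-1, 300]
BINARY_OP // → -1 // 300 = -1. Stack: [-1]
STORE_FAST t → t=-1. Stack: []
LOAD_FAST_LOAD_FAST a,c → push 28,-3. Stack: [28, -3]
BINARY_OP + → 28 + -3 = 25. Stack: [25]
LOAD_FAST k → push 301. Stack: [25, 301]
BINARY_OP * → 25 * 301 = 7525. Stack: [7525]
STORE_FAST r → r=7525. Stack: []
LOAD_FAST t → push -1. Stack: [-1]
LOAD_CONST → push 9. Stack: [-1, 9]
BINARY_OP - → -1 - 9 = -10. Stack: [-10]
LOAD_FAST b → push 22. Stack: [-10, 22]
BINARY_OP * → -10 * 22 = -220. Stack: [-220]
STORE_FAST y → y=-220. Stack: []
LOAD_FAST_LOAD_FAST y,k → push -220,301. Stack: [-220, 301]
BINARY_OP + → -220 + 301 = 81. Stack: [81]
STORE_FAST z → z=81. Stack: []
LOAD_FAST v → push 300. Stack: [300]
RETURN_VALUE → return 300.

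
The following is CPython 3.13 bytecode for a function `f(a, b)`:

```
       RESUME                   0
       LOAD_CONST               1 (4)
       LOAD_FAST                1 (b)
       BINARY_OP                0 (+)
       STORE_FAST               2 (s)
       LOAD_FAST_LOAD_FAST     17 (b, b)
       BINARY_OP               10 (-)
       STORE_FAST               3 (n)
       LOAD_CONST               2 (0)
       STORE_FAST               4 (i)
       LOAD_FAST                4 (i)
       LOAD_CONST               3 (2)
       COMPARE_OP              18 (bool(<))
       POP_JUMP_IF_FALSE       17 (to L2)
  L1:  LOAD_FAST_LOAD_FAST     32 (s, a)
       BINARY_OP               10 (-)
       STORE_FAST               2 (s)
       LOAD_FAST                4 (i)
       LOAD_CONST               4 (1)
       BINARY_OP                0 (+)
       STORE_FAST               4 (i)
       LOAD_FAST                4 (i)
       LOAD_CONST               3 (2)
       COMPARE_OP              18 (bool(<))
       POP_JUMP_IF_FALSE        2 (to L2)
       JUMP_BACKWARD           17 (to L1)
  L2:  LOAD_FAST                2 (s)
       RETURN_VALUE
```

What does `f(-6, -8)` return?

8

LOAD_CONST → push 4. Stack: [4]
LOAD_FAST b → push -8. Stack: [4, -8]
BINARY_OP + → 4 + -8 = -4. Stack: [-4]
STORE_FAST s → s=-4. Stack: []
LOAD_FAST_LOAD_FAST b,b → push -8,-8. Stack: [-8, -8]
BINARY_OP - → -8 - -8 = 0. Stack: [0]
STORE_FAST n → n=0. Stack: []
LOAD_CONST → push 0. Stack: [0]
STORE_FAST i → i=0. Stack: []
LOAD_FAST i → push 0. Stack: [0]
LOAD_CONST → push 2. Stack: [0, 2]
COMPARE_OP bool(<) → 0 vs 2 = True. Stack: [True]
POP_JUMP_IF_FALSE → pop True; no jump. Stack: []
LOAD_FAST_LOAD_FAST s,a → push -4,-6. Stack: [-4, -6]
BINARY_OP - → -4 - -6 = 2. Stack: [2]
STORE_FAST s → s=2. Stack: []
LOAD_FAST i → push 0. Stack: [0]
LOAD_CONST → push 1. Stack: [0, 1]
BINARY_OP + → 0 + 1 = 1. Stack: [1]
STORE_FAST i → i=1. Stack: []
LOAD_FAST i → push 1. Stack: [1]
LOAD_CONST → push 2. Stack: [1, 2]
COMPARE_OP bool(<) → 1 vs 2 = True. Stack: [True]
POP_JUMP_IF_FALSE → pop True; no jump. Stack: []
LOAD_FAST_LOAD_FAST s,a → push 2,-6. Stack: [2, -6]
BINARY_OP - → 2 - -6 = 8. Stack: [8]
STORE_FAST s → s=8. Stack: []
LOAD_FAST i → push 1. Stack: [1]
LOAD_CONST → push 1. Stack: [1, 1]
BINARY_OP + → 1 + 1 = 2. Stack: [2]
STORE_FAST i → i=2. Stack: []
LOAD_FAST i → push 2. Stack: [2]
LOAD_CONST → push 2. Stack: [2, 2]
COMPARE_OP bool(<) → 2 vs 2 = False. Stack: [False]
POP_JUMP_IF_FALSE → pop False; jump. Stack: []
LOAD_FAST s → push 8. Stack: [8]
RETURN_VALUE → return 8.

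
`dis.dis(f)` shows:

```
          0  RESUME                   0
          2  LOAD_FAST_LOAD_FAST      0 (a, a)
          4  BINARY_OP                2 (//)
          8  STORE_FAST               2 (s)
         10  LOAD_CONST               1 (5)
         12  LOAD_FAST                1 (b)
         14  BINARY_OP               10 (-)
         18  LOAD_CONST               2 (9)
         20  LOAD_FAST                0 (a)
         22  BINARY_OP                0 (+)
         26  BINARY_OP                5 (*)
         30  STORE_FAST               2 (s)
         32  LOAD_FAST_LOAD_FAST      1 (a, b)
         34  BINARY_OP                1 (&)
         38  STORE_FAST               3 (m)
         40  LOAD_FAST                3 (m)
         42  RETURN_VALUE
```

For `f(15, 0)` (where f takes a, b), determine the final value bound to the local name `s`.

LOAD_FAST_LOAD_FAST a,a → push 15,15. Stack: [15, 15]
BINARY_OP // → 15 // 15 = 1. Stack: [1]
STORE_FAST s → s=1. Stack: []
LOAD_CONST → push 5. Stack: [5]
LOAD_FAST b → push 0. Stack: [5, 0]
BINARY_OP - → 5 - 0 = 5. Stack: [5]
LOAD_CONST → push 9. Stack: [5, 9]
LOAD_FAST a → push 15. Stack: [5, 9, 15]
BINARY_OP + → 9 + 15 = 24. Stack: [5, 24]
BINARY_OP * → 5 * 24 = 120. Stack: [120]
STORE_FAST s → s=120. Stack: []
LOAD_FAST_LOAD_FAST a,b → push 15,0. Stack: [15, 0]
BINARY_OP & → 15 & 0 = 0. Stack: [0]
STORE_FAST m → m=0. Stack: []
LOAD_FAST m → push 0. Stack: [0]
RETURN_VALUE → return 0.

120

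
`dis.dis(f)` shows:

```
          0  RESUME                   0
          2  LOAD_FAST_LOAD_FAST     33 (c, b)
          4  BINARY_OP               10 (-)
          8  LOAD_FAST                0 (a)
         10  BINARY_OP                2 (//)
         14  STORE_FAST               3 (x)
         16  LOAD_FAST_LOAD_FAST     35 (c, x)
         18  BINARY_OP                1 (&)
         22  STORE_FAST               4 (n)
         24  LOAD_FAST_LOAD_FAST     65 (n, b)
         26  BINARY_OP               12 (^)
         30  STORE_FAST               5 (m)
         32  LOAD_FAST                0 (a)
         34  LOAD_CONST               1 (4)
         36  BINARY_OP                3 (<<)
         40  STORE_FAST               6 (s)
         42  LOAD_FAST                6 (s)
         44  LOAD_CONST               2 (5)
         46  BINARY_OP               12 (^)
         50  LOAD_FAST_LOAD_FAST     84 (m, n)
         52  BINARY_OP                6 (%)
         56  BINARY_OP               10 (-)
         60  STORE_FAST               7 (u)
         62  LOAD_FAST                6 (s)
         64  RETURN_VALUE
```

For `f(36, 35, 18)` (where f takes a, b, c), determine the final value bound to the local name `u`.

568

LOAD_FAST_LOAD_FAST c,b → push 18,35. Stack: [18, 35]
BINARY_OP - → 18 - 35 = -17. Stack: [-17]
LOAD_FAST a → push 36. Stack: [-17, 36]
BINARY_OP // → -17 // 36 = -1. Stack: [-1]
STORE_FAST x → x=-1. Stack: []
LOAD_FAST_LOAD_FAST c,x → push 18,-1. Stack: [18, -1]
BINARY_OP & → 18 & -1 = 18. Stack: [18]
STORE_FAST n → n=18. Stack: []
LOAD_FAST_LOAD_FAST n,b → push 18,35. Stack: [18, 35]
BINARY_OP ^ → 18 ^ 35 = 49. Stack: [49]
STORE_FAST m → m=49. Stack: []
LOAD_FAST a → push 36. Stack: [36]
LOAD_CONST → push 4. Stack: [36, 4]
BINARY_OP << → 36 << 4 = 576. Stack: [576]
STORE_FAST s → s=576. Stack: []
LOAD_FAST s → push 576. Stack: [576]
LOAD_CONST → push 5. Stack: [576, 5]
BINARY_OP ^ → 576 ^ 5 = 581. Stack: [581]
LOAD_FAST_LOAD_FAST m,n → push 49,18. Stack: [581, 49, 18]
BINARY_OP % → 49 % 18 = 13. Stack: [581, 13]
BINARY_OP - → 581 - 13 = 568. Stack: [568]
STORE_FAST u → u=568. Stack: []
LOAD_FAST s → push 576. Stack: [576]
RETURN_VALUE → return 576.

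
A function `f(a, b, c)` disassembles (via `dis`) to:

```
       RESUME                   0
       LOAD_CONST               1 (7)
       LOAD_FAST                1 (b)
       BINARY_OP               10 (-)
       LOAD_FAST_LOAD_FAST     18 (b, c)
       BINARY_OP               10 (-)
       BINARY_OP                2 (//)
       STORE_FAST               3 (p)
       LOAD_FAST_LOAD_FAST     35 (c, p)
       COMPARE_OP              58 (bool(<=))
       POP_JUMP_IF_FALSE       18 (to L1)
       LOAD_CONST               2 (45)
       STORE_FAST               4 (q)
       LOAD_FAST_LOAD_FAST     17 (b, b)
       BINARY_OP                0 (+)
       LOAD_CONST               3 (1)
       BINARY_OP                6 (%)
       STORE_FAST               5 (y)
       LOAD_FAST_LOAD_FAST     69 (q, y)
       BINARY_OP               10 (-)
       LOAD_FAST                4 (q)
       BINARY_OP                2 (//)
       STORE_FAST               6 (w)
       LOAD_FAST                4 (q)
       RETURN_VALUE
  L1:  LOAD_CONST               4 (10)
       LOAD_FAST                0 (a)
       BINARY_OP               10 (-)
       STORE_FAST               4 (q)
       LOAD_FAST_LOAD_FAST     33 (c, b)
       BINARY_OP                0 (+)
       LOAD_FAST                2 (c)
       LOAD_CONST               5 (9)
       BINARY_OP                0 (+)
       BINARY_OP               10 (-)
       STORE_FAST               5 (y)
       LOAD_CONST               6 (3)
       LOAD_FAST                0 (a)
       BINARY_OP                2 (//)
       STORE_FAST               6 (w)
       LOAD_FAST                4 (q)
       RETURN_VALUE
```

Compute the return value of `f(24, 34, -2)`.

45

LOAD_CONST → push 7. Stack: [7]
LOAD_FAST b → push 34. Stack: [7, 34]
BINARY_OP - → 7 - 34 = -27. Stack: [-27]
LOAD_FAST_LOAD_FAST b,c → push 34,-2. Stack: [-27, 34, -2]
BINARY_OP - → 34 - -2 = 36. Stack: [-27, 36]
BINARY_OP // → -27 // 36 = -1. Stack: [-1]
STORE_FAST p → p=-1. Stack: []
LOAD_FAST_LOAD_FAST c,p → push -2,-1. Stack: [-2, -1]
COMPARE_OP bool(<=) → -2 vs -1 = True. Stack: [True]
POP_JUMP_IF_FALSE → pop True; no jump. Stack: []
LOAD_CONST → push 45. Stack: [45]
STORE_FAST q → q=45. Stack: []
LOAD_FAST_LOAD_FAST b,b → push 34,34. Stack: [34, 34]
BINARY_OP + → 34 + 34 = 68. Stack: [68]
LOAD_CONST → push 1. Stack: [68, 1]
BINARY_OP % → 68 % 1 = 0. Stack: [0]
STORE_FAST y → y=0. Stack: []
LOAD_FAST_LOAD_FAST q,y → push 45,0. Stack: [45, 0]
BINARY_OP - → 45 - 0 = 45. Stack: [45]
LOAD_FAST q → push 45. Stack: [45, 45]
BINARY_OP // → 45 // 45 = 1. Stack: [1]
STORE_FAST w → w=1. Stack: []
LOAD_FAST q → push 45. Stack: [45]
RETURN_VALUE → return 45.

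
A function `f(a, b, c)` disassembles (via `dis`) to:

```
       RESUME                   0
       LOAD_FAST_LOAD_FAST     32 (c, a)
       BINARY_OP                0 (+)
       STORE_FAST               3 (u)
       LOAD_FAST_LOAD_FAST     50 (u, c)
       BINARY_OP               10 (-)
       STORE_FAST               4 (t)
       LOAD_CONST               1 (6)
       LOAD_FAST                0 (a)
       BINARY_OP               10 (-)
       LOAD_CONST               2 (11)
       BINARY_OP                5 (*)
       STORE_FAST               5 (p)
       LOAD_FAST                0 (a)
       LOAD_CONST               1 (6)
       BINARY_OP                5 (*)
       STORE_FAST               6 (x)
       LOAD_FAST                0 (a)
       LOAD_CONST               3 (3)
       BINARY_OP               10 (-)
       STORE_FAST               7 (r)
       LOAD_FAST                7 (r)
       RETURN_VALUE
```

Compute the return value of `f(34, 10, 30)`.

31

LOAD_FAST_LOAD_FAST c,a → push 30,34. Stack: [30, 34]
BINARY_OP + → 30 + 34 = 64. Stack: [64]
STORE_FAST u → u=64. Stack: []
LOAD_FAST_LOAD_FAST u,c → push 64,30. Stack: [64, 30]
BINARY_OP - → 64 - 30 = 34. Stack: [34]
STORE_FAST t → t=34. Stack: []
LOAD_CONST → push 6. Stack: [6]
LOAD_FAST a → push 34. Stack: [6, 34]
BINARY_OP - → 6 - 34 = -28. Stack: [-28]
LOAD_CONST → push 11. Stack: [-28, 11]
BINARY_OP * → -28 * 11 = -308. Stack: [-308]
STORE_FAST p → p=-308. Stack: []
LOAD_FAST a → push 34. Stack: [34]
LOAD_CONST → push 6. Stack: [34, 6]
BINARY_OP * → 34 * 6 = 204. Stack: [204]
STORE_FAST x → x=204. Stack: []
LOAD_FAST a → push 34. Stack: [34]
LOAD_CONST → push 3. Stack: [34, 3]
BINARY_OP - → 34 - 3 = 31. Stack: [31]
STORE_FAST r → r=31. Stack: []
LOAD_FAST r → push 31. Stack: [31]
RETURN_VALUE → return 31.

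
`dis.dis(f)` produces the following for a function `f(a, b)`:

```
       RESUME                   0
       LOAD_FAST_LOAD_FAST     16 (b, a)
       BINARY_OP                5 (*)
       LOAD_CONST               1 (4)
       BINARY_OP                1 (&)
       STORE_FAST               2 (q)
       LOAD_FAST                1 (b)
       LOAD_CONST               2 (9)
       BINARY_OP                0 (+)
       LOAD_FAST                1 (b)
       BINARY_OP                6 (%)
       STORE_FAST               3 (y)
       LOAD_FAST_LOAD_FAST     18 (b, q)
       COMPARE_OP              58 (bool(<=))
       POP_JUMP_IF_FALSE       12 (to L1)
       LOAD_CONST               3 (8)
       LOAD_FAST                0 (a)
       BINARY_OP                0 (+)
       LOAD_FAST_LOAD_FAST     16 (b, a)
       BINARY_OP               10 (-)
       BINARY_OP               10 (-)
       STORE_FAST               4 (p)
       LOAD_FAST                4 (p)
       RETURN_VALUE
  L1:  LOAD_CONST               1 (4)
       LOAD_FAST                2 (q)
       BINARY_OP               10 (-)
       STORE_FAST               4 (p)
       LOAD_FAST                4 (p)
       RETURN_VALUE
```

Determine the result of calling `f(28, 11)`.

0

LOAD_FAST_LOAD_FAST b,a → push 11,28. Stack: [11, 28]
BINARY_OP * → 11 * 28 = 308. Stack: [308]
LOAD_CONST → push 4. Stack: [308, 4]
BINARY_OP & → 308 & 4 = 4. Stack: [4]
STORE_FAST q → q=4. Stack: []
LOAD_FAST b → push 11. Stack: [11]
LOAD_CONST → push 9. Stack: [11, 9]
BINARY_OP + → 11 + 9 = 20. Stack: [20]
LOAD_FAST b → push 11. Stack: [20, 11]
BINARY_OP % → 20 % 11 = 9. Stack: [9]
STORE_FAST y → y=9. Stack: []
LOAD_FAST_LOAD_FAST b,q → push 11,4. Stack: [11, 4]
COMPARE_OP bool(<=) → 11 vs 4 = False. Stack: [False]
POP_JUMP_IF_FALSE → pop False; jump. Stack: []
LOAD_CONST → push 4. Stack: [4]
LOAD_FAST q → push 4. Stack: [4, 4]
BINARY_OP - → 4 - 4 = 0. Stack: [0]
STORE_FAST p → p=0. Stack: []
LOAD_FAST p → push 0. Stack: [0]
RETURN_VALUE → return 0.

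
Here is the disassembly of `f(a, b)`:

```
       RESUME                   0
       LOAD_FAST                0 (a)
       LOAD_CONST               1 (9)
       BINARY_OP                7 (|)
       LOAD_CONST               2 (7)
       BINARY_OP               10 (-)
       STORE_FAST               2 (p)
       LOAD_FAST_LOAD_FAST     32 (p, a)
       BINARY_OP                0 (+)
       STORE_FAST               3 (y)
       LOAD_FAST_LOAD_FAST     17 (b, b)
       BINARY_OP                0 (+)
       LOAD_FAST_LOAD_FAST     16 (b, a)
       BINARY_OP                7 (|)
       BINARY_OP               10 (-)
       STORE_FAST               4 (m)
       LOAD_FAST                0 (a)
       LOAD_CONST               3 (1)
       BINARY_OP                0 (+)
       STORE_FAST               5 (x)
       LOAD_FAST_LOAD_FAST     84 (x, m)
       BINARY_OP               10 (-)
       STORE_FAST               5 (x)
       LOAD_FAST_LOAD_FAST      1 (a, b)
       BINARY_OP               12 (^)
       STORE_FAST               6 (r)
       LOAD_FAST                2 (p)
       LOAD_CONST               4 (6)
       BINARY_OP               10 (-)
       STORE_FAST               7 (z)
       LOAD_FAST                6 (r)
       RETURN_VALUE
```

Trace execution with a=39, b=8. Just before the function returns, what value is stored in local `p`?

40

LOAD_FAST a → push 39. Stack: [39]
LOAD_CONST → push 9. Stack: [39, 9]
BINARY_OP | → 39 | 9 = 47. Stack: [47]
LOAD_CONST → push 7. Stack: [47, 7]
BINARY_OP - → 47 - 7 = 40. Stack: [40]
STORE_FAST p → p=40. Stack: []
LOAD_FAST_LOAD_FAST p,a → push 40,39. Stack: [40, 39]
BINARY_OP + → 40 + 39 = 79. Stack: [79]
STORE_FAST y → y=79. Stack: []
LOAD_FAST_LOAD_FAST b,b → push 8,8. Stack: [8, 8]
BINARY_OP + → 8 + 8 = 16. Stack: [16]
LOAD_FAST_LOAD_FAST b,a → push 8,39. Stack: [16, 8, 39]
BINARY_OP | → 8 | 39 = 47. Stack: [16, 47]
BINARY_OP - → 16 - 47 = -31. Stack: [-31]
STORE_FAST m → m=-31. Stack: []
LOAD_FAST a → push 39. Stack: [39]
LOAD_CONST → push 1. Stack: [39, 1]
BINARY_OP + → 39 + 1 = 40. Stack: [40]
STORE_FAST x → x=40. Stack: []
LOAD_FAST_LOAD_FAST x,m → push 40,-31. Stack: [40, -31]
BINARY_OP - → 40 - -31 = 71. Stack: [71]
STORE_FAST x → x=71. Stack: []
LOAD_FAST_LOAD_FAST a,b → push 39,8. Stack: [39, 8]
BINARY_OP ^ → 39 ^ 8 = 47. Stack: [47]
STORE_FAST r → r=47. Stack: []
LOAD_FAST p → push 40. Stack: [40]
LOAD_CONST → push 6. Stack: [40, 6]
BINARY_OP - → 40 - 6 = 34. Stack: [34]
STORE_FAST z → z=34. Stack: []
LOAD_FAST r → push 47. Stack: [47]
RETURN_VALUE → return 47.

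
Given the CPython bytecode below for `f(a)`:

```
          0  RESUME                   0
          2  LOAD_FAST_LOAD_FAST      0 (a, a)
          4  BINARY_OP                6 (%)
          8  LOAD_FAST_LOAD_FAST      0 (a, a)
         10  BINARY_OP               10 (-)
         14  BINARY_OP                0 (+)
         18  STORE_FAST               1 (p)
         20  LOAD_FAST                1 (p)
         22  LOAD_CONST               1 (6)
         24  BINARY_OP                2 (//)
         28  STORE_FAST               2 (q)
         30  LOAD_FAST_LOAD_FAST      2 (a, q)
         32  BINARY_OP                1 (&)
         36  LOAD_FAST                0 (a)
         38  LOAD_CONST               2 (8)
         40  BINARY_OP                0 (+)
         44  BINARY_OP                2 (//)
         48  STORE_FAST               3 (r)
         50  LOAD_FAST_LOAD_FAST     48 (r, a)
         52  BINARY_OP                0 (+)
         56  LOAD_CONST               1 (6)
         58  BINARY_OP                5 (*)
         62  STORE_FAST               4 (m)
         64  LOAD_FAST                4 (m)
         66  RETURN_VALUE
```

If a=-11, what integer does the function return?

-66

LOAD_FAST_LOAD_FAST a,a → push -11,-11. Stack: [-11, -11]
BINARY_OP % → -11 % -11 = 0. Stack: [0]
LOAD_FAST_LOAD_FAST a,a → push -11,-11. Stack: [0, -11, -11]
BINARY_OP - → -11 - -11 = 0. Stack: [0, 0]
BINARY_OP + → 0 + 0 = 0. Stack: [0]
STORE_FAST p → p=0. Stack: []
LOAD_FAST p → push 0. Stack: [0]
LOAD_CONST → push 6. Stack: [0, 6]
BINARY_OP // → 0 // 6 = 0. Stack: [0]
STORE_FAST q → q=0. Stack: []
LOAD_FAST_LOAD_FAST a,q → push -11,0. Stack: [-11, 0]
BINARY_OP & → -11 & 0 = 0. Stack: [0]
LOAD_FAST a → push -11. Stack: [0, -11]
LOAD_CONST → push 8. Stack: [0, -11, 8]
BINARY_OP + → -11 + 8 = -3. Stack: [0, -3]
BINARY_OP // → 0 // -3 = 0. Stack: [0]
STORE_FAST r → r=0. Stack: []
LOAD_FAST_LOAD_FAST r,a → push 0,-11. Stack: [0, -11]
BINARY_OP + → 0 + -11 = -11. Stack: [-11]
LOAD_CONST → push 6. Stack: [-11, 6]
BINARY_OP * → -11 * 6 = -66. Stack: [-66]
STORE_FAST m → m=-66. Stack: []
LOAD_FAST m → push -66. Stack: [-66]
RETURN_VALUE → return -66.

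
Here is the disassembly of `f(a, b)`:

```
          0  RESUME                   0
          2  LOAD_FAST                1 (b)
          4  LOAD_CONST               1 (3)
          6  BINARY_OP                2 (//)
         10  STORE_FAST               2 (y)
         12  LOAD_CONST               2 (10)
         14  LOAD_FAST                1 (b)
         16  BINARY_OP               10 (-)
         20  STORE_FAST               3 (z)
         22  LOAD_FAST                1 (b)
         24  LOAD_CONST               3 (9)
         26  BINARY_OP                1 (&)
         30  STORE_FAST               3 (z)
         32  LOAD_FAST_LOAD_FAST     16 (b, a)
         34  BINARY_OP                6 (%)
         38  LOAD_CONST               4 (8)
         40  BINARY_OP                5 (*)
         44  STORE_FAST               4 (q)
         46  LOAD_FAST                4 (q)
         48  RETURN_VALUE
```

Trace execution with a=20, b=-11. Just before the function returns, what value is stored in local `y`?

LOAD_FAST b → push -11. Stack: [-11]
LOAD_CONST → push 3. Stack: [-11, 3]
BINARY_OP // → -11 // 3 = -4. Stack: [-4]
STORE_FAST y → y=-4. Stack: []
LOAD_CONST → push 10. Stack: [10]
LOAD_FAST b → push -11. Stack: [10, -11]
BINARY_OP - → 10 - -11 = 21. Stack: [21]
STORE_FAST z → z=21. Stack: []
LOAD_FAST b → push -11. Stack: [-11]
LOAD_CONST → push 9. Stack: [-11, 9]
BINARY_OP & → -11 & 9 = 1. Stack: [1]
STORE_FAST z → z=1. Stack: []
LOAD_FAST_LOAD_FAST b,a → push -11,20. Stack: [-11, 20]
BINARY_OP % → -11 % 20 = 9. Stack: [9]
LOAD_CONST → push 8. Stack: [9, 8]
BINARY_OP * → 9 * 8 = 72. Stack: [72]
STORE_FAST q → q=72. Stack: []
LOAD_FAST q → push 72. Stack: [72]
RETURN_VALUE → return 72.

-4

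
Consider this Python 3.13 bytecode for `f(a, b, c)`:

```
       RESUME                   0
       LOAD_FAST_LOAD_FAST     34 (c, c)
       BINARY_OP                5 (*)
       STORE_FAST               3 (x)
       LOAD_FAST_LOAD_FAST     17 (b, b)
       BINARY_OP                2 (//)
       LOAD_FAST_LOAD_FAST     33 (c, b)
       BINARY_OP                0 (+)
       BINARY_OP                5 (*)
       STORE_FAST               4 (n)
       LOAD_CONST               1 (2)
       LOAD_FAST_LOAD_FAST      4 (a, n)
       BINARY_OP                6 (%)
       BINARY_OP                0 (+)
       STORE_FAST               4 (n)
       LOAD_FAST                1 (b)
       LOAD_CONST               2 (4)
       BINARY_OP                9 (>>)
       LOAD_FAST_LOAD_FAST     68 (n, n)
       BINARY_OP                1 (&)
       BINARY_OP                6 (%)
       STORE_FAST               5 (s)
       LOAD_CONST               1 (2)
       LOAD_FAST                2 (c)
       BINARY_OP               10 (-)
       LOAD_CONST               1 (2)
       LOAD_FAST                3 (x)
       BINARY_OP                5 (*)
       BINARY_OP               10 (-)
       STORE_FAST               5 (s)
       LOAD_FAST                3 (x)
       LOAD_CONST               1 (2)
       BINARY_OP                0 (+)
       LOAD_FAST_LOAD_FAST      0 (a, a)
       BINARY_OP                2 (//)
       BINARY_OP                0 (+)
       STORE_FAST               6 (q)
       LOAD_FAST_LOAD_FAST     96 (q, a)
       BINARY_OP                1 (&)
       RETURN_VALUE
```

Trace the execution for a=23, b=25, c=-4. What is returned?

LOAD_FAST_LOAD_FAST c,c → push -4,-4. Stack: [-4, -4]
BINARY_OP * → -4 * -4 = 16. Stack: [16]
STORE_FAST x → x=16. Stack: []
LOAD_FAST_LOAD_FAST b,b → push 25,25. Stack: [25, 25]
BINARY_OP // → 25 // 25 = 1. Stack: [1]
LOAD_FAST_LOAD_FAST c,b → push -4,25. Stack: [1, -4, 25]
BINARY_OP + → -4 + 25 = 21. Stack: [1, 21]
BINARY_OP * → 1 * 21 = 21. Stack: [21]
STORE_FAST n → n=21. Stack: []
LOAD_CONST → push 2. Stack: [2]
LOAD_FAST_LOAD_FAST a,n → push 23,21. Stack: [2, 23, 21]
BINARY_OP % → 23 % 21 = 2. Stack: [2, 2]
BINARY_OP + → 2 + 2 = 4. Stack: [4]
STORE_FAST n → n=4. Stack: []
LOAD_FAST b → push 25. Stack: [25]
LOAD_CONST → push 4. Stack: [25, 4]
BINARY_OP >> → 25 >> 4 = 1. Stack: [1]
LOAD_FAST_LOAD_FAST n,n → push 4,4. Stack: [1, 4, 4]
BINARY_OP & → 4 & 4 = 4. Stack: [1, 4]
BINARY_OP % → 1 % 4 = 1. Stack: [1]
STORE_FAST s → s=1. Stack: []
LOAD_CONST → push 2. Stack: [2]
LOAD_FAST c → push -4. Stack: [2, -4]
BINARY_OP - → 2 - -4 = 6. Stack: [6]
LOAD_CONST → push 2. Stack: [6, 2]
LOAD_FAST x → push 16. Stack: [6, 2, 16]
BINARY_OP * → 2 * 16 = 32. Stack: [6, 32]
BINARY_OP - → 6 - 32 = -26. Stack: [-26]
STORE_FAST s → s=-26. Stack: []
LOAD_FAST x → push 16. Stack: [16]
LOAD_CONST → push 2. Stack: [16, 2]
BINARY_OP + → 16 + 2 = 18. Stack: [18]
LOAD_FAST_LOAD_FAST a,a → push 23,23. Stack: [18, 23, 23]
BINARY_OP // → 23 // 23 = 1. Stack: [18, 1]
BINARY_OP + → 18 + 1 = 19. Stack: [19]
STORE_FAST q → q=19. Stack: []
LOAD_FAST_LOAD_FAST q,a → push 19,23. Stack: [19, 23]
BINARY_OP & → 19 & 23 = 19. Stack: [19]
RETURN_VALUE → return 19.

19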